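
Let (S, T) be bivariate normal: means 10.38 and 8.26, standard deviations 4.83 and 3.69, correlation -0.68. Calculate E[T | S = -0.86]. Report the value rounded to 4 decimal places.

For a bivariate normal, E[T | S=x] = μ_T + ρ·(σ_T/σ_S)·(x − μ_S).
E[T | S=-0.86] = 8.26 + (-0.68)·(3.69/4.83)·(-0.86 − (10.38)) = 8.26 + (-0.5195)·(-11.24) = 14.0992.

14.0992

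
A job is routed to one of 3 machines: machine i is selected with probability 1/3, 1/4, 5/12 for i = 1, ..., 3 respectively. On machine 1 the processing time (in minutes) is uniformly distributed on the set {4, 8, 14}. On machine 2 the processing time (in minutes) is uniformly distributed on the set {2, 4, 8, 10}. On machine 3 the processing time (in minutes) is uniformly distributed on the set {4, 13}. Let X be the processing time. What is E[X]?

E[X | machine 1] = (4+8+14)/3 = 26/3.
E[X | machine 2] = (2+4+8+10)/4 = 6.
E[X | machine 3] = (4+13)/2 = 17/2.
E[X] = (1/3)·(26/3) + (1/4)·(6) + (5/12)·(17/2) = 571/72.

571/72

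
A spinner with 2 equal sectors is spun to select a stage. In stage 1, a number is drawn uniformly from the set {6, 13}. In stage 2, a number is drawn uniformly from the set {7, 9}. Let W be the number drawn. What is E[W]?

E[W | stage 1] = (6+13)/2 = 19/2.
E[W | stage 2] = (7+9)/2 = 8.
By the law of total expectation,
E[W] = (1/2)·(19/2) + (1/2)·(8) = 35/4.

35/4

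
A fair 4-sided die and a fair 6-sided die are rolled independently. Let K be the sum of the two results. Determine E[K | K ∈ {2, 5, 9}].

40/7

P(K ∈ {2, 5, 9}) = 7/24.
Σ over the event: 2·1/24 + 5·1/6 + 9·1/12 = 5/3.
E[K | K ∈ {2, 5, 9}] = (5/3) / (7/24) = 40/7.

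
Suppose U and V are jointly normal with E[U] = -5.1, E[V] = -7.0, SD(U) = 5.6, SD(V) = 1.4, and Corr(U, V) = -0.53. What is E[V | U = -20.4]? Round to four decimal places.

The regression of V on U has slope ρ·σ_V/σ_U and passes through (μ_U, μ_V).
E[V | U=-20.4] = -7.0 + (-0.53)·(1.4/5.6)·(-20.4 − (-5.1)) = -7.0 + (-0.1325)·(-15.3) = -4.9728.

-4.9728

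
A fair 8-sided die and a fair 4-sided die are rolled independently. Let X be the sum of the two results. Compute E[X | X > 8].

P(X > 8) = 5/16.
Σ over the event: 9·1/8 + 10·3/32 + 11·1/16 + 12·1/32 = 25/8.
E[X | X > 8] = (25/8) / (5/16) = 10.

10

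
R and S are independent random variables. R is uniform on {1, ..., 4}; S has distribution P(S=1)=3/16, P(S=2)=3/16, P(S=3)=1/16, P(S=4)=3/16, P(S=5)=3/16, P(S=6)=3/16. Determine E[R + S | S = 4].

P(S = 4) = 3/16.
Summing (R+S)·P(x,y) over outcomes with S = 4 gives 39/32.
E[R + S | S = 4] = (39/32) / (3/16) = 13/2.

13/2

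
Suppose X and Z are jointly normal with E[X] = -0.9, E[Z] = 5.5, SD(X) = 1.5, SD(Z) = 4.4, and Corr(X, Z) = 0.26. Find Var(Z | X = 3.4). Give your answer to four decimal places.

18.0513

The conditional variance in a bivariate normal is σ_Z²(1 − ρ²), independent of x.
Var(Z | X=3.4) = (4.4)²·(1 − (0.26)²) = 19.36·0.9324 = 18.0513.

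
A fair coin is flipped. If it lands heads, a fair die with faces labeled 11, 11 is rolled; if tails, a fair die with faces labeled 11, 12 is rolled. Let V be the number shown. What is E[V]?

E[V | heads] = (11+11)/2 = 11.
E[V | tails] = (11+12)/2 = 23/2.
E[V] = (1/2)·(11) + (1/2)·(23/2) = 45/4.

45/4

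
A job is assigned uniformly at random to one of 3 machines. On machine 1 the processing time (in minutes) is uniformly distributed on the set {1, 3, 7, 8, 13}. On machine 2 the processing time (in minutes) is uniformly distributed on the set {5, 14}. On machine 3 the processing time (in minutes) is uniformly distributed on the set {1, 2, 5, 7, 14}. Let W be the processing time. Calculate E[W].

E[W | machine 1] = (1+3+7+8+13)/5 = 32/5.
E[W | machine 2] = (5+14)/2 = 19/2.
E[W | machine 3] = (1+2+5+7+14)/5 = 29/5.
By the law of total expectation,
E[W] = (1/3)·(32/5) + (1/3)·(19/2) + (1/3)·(29/5) = 217/30.

217/30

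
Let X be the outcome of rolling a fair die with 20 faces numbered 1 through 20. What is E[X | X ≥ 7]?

27/2

P(X ≥ 7) = 7/10.
E[X | X ≥ 7] = (189/20) / (7/10) = 27/2.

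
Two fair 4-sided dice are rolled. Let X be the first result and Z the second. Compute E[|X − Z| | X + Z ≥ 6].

1

P(X + Z ≥ 6) = 3/8.
Summing |X−Z|·P(x,y) over outcomes with X + Z ≥ 6 gives 3/8.
E[|X − Z| | X + Z ≥ 6] = (3/8) / (3/8) = 1.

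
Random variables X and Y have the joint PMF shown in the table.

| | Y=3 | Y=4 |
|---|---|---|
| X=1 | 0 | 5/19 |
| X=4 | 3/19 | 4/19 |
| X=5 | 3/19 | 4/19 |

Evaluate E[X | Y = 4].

P(Y = 4) = 13/19.
Σ X·P over the event = 1·(5/19) + 4·(4/19) + 5·(4/19) = 41/19.
E[X | Y = 4] = (41/19) / (13/19) = 41/13.

41/13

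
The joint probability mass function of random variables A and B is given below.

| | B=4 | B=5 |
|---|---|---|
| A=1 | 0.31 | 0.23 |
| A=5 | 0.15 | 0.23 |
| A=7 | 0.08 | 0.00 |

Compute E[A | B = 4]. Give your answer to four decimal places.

P(B = 4) = 0.54.
Σ A·P over the event = 1·(0.31) + 5·(0.15) + 7·(0.08) = 1.62.
E[A | B = 4] = (1.62) / (0.54) = 3.0000.

3.0000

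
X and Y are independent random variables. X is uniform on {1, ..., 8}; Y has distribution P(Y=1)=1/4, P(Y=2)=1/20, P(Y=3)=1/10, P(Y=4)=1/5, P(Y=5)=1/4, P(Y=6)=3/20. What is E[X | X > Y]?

P(X > Y) = 11/20.
Summing X·P(x,y) over outcomes with X > Y gives 261/80.
E[X | X > Y] = (261/80) / (11/20) = 261/44.

261/44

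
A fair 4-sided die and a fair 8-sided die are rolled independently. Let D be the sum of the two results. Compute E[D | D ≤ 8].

62/11

P(D ≤ 8) = 11/16.
Σ over the event: 2·1/32 + 3·1/16 + 4·3/32 + 5·1/8 + 6·1/8 + 7·1/8 + 8·1/8 = 31/8.
E[D | D ≤ 8] = (31/8) / (11/16) = 62/11.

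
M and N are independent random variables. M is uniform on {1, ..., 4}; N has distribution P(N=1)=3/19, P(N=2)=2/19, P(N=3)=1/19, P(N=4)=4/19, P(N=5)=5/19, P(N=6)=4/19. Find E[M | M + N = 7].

P(M + N = 7) = 7/38.
Summing M·P(x,y) over outcomes with M + N = 7 gives 15/38.
E[M | M + N = 7] = (15/38) / (7/38) = 15/7.

15/7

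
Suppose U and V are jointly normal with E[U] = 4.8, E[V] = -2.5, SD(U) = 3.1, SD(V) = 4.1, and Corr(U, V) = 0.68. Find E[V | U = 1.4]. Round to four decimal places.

-5.5578

The regression of V on U has slope ρ·σ_V/σ_U and passes through (μ_U, μ_V).
E[V | U=1.4] = -2.5 + (0.68)·(4.1/3.1)·(1.4 − (4.8)) = -2.5 + (0.89935)·(-3.4) = -5.5578.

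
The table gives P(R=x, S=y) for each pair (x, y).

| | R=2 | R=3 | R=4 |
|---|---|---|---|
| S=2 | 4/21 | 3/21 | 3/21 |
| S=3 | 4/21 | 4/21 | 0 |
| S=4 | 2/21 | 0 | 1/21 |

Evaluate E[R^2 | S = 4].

8

P(S = 4) = 1/7.
Σ R^2·P over the event = 4·(2/21) + 16·(1/21) = 8/7.
E[R^2 | S = 4] = (8/7) / (1/7) = 8.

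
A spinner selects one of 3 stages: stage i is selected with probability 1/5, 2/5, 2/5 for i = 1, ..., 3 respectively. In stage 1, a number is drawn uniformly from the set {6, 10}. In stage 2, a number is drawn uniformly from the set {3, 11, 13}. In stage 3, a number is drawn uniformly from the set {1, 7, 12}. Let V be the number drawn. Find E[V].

118/15

E[V | stage 1] = (6+10)/2 = 8.
E[V | stage 2] = (3+11+13)/3 = 9.
E[V | stage 3] = (1+7+12)/3 = 20/3.
E[V] = (1/5)·(8) + (2/5)·(9) + (2/5)·(20/3) = 118/15.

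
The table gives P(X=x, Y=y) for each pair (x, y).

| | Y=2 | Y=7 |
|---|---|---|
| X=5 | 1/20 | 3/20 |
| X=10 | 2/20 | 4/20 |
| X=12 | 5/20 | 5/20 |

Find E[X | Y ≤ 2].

85/8

P(Y ≤ 2) = 2/5.
Summing X·P(X=x,Y=y) over the conditioning event gives 17/4.
E[X | Y ≤ 2] = (17/4) / (2/5) = 85/8.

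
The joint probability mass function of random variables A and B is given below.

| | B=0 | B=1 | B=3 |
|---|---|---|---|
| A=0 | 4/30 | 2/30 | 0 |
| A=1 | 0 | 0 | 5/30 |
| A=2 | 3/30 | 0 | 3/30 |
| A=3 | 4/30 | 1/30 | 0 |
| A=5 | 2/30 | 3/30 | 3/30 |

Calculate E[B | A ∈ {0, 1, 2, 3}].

P(A ∈ {0, 1, 2, 3}) = 11/15.
Σ B·P over the event = 0·(4/30) + 1·(2/30) + 3·(5/30) + 0·(3/30) + 3·(3/30) + 0·(4/30) + 1·(1/30) = 9/10.
E[B | A ∈ {0, 1, 2, 3}] = (9/10) / (11/15) = 27/22.

27/22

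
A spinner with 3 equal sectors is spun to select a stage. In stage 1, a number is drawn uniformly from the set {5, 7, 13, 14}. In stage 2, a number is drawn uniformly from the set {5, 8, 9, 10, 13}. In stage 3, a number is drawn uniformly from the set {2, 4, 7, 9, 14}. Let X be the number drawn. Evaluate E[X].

173/20

E[X | stage 1] = (5+7+13+14)/4 = 39/4.
E[X | stage 2] = (5+8+9+10+13)/5 = 9.
E[X | stage 3] = (2+4+7+9+14)/5 = 36/5.
E[X] = (1/3)·(39/4) + (1/3)·(9) + (1/3)·(36/5) = 173/20.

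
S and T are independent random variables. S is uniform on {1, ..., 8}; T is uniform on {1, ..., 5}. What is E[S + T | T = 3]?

15/2

Outcomes with T = 3: (1,3), (2,3), (3,3), (4,3), (5,3), (6,3), (7,3), (8,3), each with probability 1/40.
E[S + T | T = 3] = (4 + 5 + 6 + 7 + 8 + 9 + 10 + 11) / 8 = 15/2.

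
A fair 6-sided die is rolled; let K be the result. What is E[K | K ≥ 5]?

Given K ≥ 5, K is equally likely to be any of {5, 6}.
E[K | K ≥ 5] = (5 + 6) / 2 = 11/2.

11/2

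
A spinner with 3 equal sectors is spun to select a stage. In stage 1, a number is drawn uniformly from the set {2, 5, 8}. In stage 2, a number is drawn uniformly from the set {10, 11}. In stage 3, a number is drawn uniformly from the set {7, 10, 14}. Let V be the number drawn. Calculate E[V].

E[V | stage 1] = (2+5+8)/3 = 5.
E[V | stage 2] = (10+11)/2 = 21/2.
E[V | stage 3] = (7+10+14)/3 = 31/3.
E[V] = (1/3)·(5) + (1/3)·(21/2) + (1/3)·(31/3) = 155/18.

155/18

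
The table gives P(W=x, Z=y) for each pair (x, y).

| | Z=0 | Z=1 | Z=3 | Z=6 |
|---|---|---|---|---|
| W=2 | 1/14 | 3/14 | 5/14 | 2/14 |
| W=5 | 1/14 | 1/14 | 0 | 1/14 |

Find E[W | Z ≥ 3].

19/8

P(Z ≥ 3) = 4/7.
Summing W·P(W=x,Z=y) over the conditioning event gives 19/14.
E[W | Z ≥ 3] = (19/14) / (4/7) = 19/8.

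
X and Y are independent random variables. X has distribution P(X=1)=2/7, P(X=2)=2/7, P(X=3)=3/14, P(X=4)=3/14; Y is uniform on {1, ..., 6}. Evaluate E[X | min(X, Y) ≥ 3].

P(min(X, Y) ≥ 3) = 2/7.
Summing X·P(x,y) over outcomes with min(X, Y) ≥ 3 gives 1.
E[X | min(X, Y) ≥ 3] = (1) / (2/7) = 7/2.

7/2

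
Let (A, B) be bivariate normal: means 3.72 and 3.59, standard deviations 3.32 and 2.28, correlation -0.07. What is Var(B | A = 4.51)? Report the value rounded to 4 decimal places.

5.1729

Var(B | A=x) = (1 − ρ²)·σ_B².
Var(B | A=4.51) = (2.28)²·(1 − (-0.07)²) = 5.1984·0.9951 = 5.1729.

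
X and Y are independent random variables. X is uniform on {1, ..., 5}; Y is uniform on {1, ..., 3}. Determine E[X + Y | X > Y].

P(X > Y) = 3/5.
Summing (X+Y)·P(x,y) over outcomes with X > Y gives 17/5.
E[X + Y | X > Y] = (17/5) / (3/5) = 17/3.

17/3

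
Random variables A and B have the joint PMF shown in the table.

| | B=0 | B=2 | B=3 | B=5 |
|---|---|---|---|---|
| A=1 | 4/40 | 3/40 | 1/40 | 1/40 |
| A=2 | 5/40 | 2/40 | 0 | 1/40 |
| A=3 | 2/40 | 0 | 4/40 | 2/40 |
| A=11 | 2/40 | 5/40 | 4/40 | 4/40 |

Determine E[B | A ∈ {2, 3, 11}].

73/31

P(A ∈ {2, 3, 11}) = 31/40.
Summing B·P(A=x,B=y) over the conditioning event gives 73/40.
E[B | A ∈ {2, 3, 11}] = (73/40) / (31/40) = 73/31.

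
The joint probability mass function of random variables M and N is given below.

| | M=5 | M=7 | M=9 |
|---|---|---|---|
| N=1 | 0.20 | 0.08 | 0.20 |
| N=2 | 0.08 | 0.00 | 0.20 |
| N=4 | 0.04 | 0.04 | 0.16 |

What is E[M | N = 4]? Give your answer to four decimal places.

P(N = 4) = 0.24.
Σ M·P over the event = 5·(0.04) + 7·(0.04) + 9·(0.16) = 1.92.
E[M | N = 4] = (1.92) / (0.24) = 8.0000.

8.0000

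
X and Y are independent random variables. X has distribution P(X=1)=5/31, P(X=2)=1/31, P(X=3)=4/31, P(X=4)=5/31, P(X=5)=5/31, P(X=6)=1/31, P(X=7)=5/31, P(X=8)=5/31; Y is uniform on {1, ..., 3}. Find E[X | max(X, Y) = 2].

9/7

P(max(X, Y) = 2) = 7/93.
Summing X·P(x,y) over outcomes with max(X, Y) = 2 gives 3/31.
E[X | max(X, Y) = 2] = (3/31) / (7/93) = 9/7.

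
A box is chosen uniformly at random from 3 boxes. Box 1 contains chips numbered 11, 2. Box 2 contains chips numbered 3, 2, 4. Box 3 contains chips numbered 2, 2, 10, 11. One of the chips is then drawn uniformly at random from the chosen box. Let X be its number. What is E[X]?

E[X | box 1] = (11+2)/2 = 13/2.
E[X | box 2] = (3+2+4)/3 = 3.
E[X | box 3] = (2+2+10+11)/4 = 25/4.
E[X] = (1/3)·(13/2) + (1/3)·(3) + (1/3)·(25/4) = 21/4.

21/4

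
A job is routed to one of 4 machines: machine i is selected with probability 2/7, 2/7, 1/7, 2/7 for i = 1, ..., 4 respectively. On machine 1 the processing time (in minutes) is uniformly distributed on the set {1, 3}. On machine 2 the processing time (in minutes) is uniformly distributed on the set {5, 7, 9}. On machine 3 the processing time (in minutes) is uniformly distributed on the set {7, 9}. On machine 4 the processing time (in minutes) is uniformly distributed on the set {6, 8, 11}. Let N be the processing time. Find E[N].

E[N | machine 1] = (1+3)/2 = 2.
E[N | machine 2] = (5+7+9)/3 = 7.
E[N | machine 3] = (7+9)/2 = 8.
E[N | machine 4] = (6+8+11)/3 = 25/3.
By the law of total expectation,
E[N] = (2/7)·(2) + (2/7)·(7) + (1/7)·(8) + (2/7)·(25/3) = 128/21.

128/21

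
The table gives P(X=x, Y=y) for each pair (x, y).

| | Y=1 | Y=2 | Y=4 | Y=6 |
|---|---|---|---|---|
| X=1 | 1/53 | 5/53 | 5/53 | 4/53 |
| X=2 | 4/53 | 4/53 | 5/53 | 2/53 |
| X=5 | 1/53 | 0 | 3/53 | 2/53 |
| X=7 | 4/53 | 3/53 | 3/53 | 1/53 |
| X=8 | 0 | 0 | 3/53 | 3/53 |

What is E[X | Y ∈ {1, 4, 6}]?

166/41

P(Y ∈ {1, 4, 6}) = 41/53.
Summing X·P(X=x,Y=y) over the conditioning event gives 166/53.
E[X | Y ∈ {1, 4, 6}] = (166/53) / (41/53) = 166/41.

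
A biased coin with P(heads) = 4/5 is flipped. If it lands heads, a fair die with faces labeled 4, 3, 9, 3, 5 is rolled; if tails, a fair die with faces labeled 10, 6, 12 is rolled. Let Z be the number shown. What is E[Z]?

E[Z | heads] = (4+3+9+3+5)/5 = 24/5.
E[Z | tails] = (10+6+12)/3 = 28/3.
By the law of total expectation,
E[Z] = (4/5)·(24/5) + (1/5)·(28/3) = 428/75.

428/75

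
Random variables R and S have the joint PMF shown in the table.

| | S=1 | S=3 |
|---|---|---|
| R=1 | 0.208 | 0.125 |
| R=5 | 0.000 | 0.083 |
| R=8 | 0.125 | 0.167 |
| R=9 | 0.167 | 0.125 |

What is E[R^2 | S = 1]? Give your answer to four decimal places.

P(S = 1) = 0.500.
Summing R^2·P(R=x,S=y) over the conditioning event gives 21.735.
E[R^2 | S = 1] = (21.735) / (0.500) = 43.4700.

43.4700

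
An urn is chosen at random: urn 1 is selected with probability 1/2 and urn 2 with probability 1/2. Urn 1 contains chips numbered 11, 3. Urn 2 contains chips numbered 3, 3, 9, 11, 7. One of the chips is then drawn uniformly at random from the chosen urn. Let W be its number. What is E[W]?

34/5

E[W | urn 1] = (11+3)/2 = 7.
E[W | urn 2] = (3+3+9+11+7)/5 = 33/5.
By the law of total expectation,
E[W] = (1/2)·(7) + (1/2)·(33/5) = 34/5.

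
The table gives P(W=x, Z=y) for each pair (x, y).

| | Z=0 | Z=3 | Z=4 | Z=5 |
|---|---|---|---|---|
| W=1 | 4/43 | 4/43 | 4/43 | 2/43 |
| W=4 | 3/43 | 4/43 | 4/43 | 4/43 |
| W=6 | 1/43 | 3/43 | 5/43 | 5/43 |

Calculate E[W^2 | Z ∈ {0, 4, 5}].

291/16

P(Z ∈ {0, 4, 5}) = 32/43.
Summing W^2·P(W=x,Z=y) over the conditioning event gives 582/43.
E[W^2 | Z ∈ {0, 4, 5}] = (582/43) / (32/43) = 291/16.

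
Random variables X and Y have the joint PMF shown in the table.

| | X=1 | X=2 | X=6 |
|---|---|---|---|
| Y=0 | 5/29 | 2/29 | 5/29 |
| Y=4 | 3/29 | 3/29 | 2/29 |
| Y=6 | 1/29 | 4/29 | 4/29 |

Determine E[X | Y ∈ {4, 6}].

P(Y ∈ {4, 6}) = 17/29.
Summing X·P(X=x,Y=y) over the conditioning event gives 54/29.
E[X | Y ∈ {4, 6}] = (54/29) / (17/29) = 54/17.

54/17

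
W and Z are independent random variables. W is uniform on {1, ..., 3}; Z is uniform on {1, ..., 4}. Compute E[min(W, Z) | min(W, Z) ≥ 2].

Outcomes with min(W, Z) ≥ 2: (2,2), (2,3), (2,4), (3,2), (3,3), (3,4), each with probability 1/12.
E[min(W, Z) | min(W, Z) ≥ 2] = (2 + 2 + 2 + 2 + 3 + 3) / 6 = 7/3.

7/3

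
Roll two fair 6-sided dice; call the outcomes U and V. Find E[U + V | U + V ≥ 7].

26/3

P(U + V ≥ 7) = 7/12.
Summing (U+V)·P(x,y) over outcomes with U + V ≥ 7 gives 91/18.
E[U + V | U + V ≥ 7] = (91/18) / (7/12) = 26/3.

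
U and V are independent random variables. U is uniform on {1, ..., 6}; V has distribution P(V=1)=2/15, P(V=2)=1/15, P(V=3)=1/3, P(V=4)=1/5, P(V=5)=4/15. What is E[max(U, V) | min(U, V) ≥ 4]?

P(min(U, V) ≥ 4) = 7/30.
Summing max(U,V)·P(x,y) over outcomes with min(U, V) ≥ 4 gives 109/90.
E[max(U, V) | min(U, V) ≥ 4] = (109/90) / (7/30) = 109/21.

109/21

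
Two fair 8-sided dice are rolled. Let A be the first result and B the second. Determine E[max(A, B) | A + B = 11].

7

P(A + B = 11) = 3/32.
Summing max(A,B)·P(x,y) over outcomes with A + B = 11 gives 21/32.
E[max(A, B) | A + B = 11] = (21/32) / (3/32) = 7.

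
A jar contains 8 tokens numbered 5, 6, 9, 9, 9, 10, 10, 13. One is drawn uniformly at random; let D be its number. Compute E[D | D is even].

26/3

P(D is even) = 3/8.
Σ over the event: 6·1/8 + 10·1/4 = 13/4.
E[D | D is even] = (13/4) / (3/8) = 26/3.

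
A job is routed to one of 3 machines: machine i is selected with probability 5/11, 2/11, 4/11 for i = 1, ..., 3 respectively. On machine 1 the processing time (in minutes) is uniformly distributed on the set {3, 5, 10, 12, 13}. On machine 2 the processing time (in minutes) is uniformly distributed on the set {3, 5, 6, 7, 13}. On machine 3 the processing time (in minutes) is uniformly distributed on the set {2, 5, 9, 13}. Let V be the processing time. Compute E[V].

428/55

E[V | machine 1] = (3+5+10+12+13)/5 = 43/5.
E[V | machine 2] = (3+5+6+7+13)/5 = 34/5.
E[V | machine 3] = (2+5+9+13)/4 = 29/4.
By the law of total expectation,
E[V] = (5/11)·(43/5) + (2/11)·(34/5) + (4/11)·(29/4) = 428/55.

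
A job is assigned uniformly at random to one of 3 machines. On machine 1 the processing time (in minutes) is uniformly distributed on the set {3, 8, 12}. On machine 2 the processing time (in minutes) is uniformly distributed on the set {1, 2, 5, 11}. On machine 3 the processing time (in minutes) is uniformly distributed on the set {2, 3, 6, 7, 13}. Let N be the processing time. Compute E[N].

E[N | machine 1] = (3+8+12)/3 = 23/3.
E[N | machine 2] = (1+2+5+11)/4 = 19/4.
E[N | machine 3] = (2+3+6+7+13)/5 = 31/5.
E[N] = (1/3)·(23/3) + (1/3)·(19/4) + (1/3)·(31/5) = 1117/180.

1117/180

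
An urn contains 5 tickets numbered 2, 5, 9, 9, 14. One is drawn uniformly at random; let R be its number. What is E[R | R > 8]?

P(R > 8) = 3/5.
Σ over the event: 9·2/5 + 14·1/5 = 32/5.
E[R | R > 8] = (32/5) / (3/5) = 32/3.

32/3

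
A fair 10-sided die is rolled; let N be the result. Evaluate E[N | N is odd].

5

Given N is odd, N is equally likely to be any of {1, 3, 5, 7, 9}.
E[N | N is odd] = (1 + 3 + 5 + 7 + 9) / 5 = 5.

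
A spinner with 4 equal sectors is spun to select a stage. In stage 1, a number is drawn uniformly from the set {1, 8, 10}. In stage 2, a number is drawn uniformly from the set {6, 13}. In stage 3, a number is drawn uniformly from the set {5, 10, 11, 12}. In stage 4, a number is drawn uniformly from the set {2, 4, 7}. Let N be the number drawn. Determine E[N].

89/12

E[N | stage 1] = (1+8+10)/3 = 19/3.
E[N | stage 2] = (6+13)/2 = 19/2.
E[N | stage 3] = (5+10+11+12)/4 = 19/2.
E[N | stage 4] = (2+4+7)/3 = 13/3.
By the law of total expectation,
E[N] = (1/4)·(19/3) + (1/4)·(19/2) + (1/4)·(19/2) + (1/4)·(13/3) = 89/12.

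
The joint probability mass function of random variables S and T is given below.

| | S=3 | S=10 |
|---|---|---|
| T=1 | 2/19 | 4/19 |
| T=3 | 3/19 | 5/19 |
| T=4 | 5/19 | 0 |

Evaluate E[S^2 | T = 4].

9

P(T = 4) = 5/19.
Σ S^2·P over the event = 9·(5/19) = 45/19.
E[S^2 | T = 4] = (45/19) / (5/19) = 9.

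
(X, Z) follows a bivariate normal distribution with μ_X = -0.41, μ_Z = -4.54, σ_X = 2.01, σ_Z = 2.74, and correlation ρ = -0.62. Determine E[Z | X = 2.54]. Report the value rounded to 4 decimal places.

-7.0333

For a bivariate normal, E[Z | X=x] = μ_Z + ρ·(σ_Z/σ_X)·(x − μ_X).
E[Z | X=2.54] = -4.54 + (-0.62)·(2.74/2.01)·(2.54 − (-0.41)) = -4.54 + (-0.84517)·(2.95) = -7.0333.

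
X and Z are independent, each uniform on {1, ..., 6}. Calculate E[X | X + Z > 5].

P(X + Z > 5) = 13/18.
Summing X·P(x,y) over outcomes with X + Z > 5 gives 53/18.
E[X | X + Z > 5] = (53/18) / (13/18) = 53/13.

53/13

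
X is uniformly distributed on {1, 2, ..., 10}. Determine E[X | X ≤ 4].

5/2

Given X ≤ 4, X is equally likely to be any of {1, 2, 3, 4}.
E[X | X ≤ 4] = (1 + 2 + 3 + 4) / 4 = 5/2.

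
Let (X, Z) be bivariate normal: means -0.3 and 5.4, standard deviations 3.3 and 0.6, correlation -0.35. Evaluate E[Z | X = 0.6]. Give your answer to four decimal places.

The regression of Z on X has slope ρ·σ_Z/σ_X and passes through (μ_X, μ_Z).
E[Z | X=0.6] = 5.4 + (-0.35)·(0.6/3.3)·(0.6 − (-0.3)) = 5.4 + (-0.063636)·(0.9) = 5.3427.

5.3427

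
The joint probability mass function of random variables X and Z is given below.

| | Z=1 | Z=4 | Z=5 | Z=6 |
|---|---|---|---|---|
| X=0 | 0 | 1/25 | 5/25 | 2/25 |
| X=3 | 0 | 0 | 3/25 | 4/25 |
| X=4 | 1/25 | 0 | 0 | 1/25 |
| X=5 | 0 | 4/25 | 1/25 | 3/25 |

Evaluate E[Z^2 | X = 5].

P(X = 5) = 8/25.
Σ Z^2·P over the event = 16·(4/25) + 25·(1/25) + 36·(3/25) = 197/25.
E[Z^2 | X = 5] = (197/25) / (8/25) = 197/8.

197/8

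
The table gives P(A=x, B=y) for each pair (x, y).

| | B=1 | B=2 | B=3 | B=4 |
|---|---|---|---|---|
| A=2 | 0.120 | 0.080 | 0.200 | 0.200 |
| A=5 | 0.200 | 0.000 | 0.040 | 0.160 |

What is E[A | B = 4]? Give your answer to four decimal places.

P(B = 4) = 0.360.
Σ A·P over the event = 2·(0.200) + 5·(0.160) = 1.200.
E[A | B = 4] = (1.200) / (0.360) = 3.3333.

3.3333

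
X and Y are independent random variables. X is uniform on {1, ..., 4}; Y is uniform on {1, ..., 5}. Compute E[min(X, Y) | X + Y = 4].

P(X + Y = 4) = 3/20.
Summing min(X,Y)·P(x,y) over outcomes with X + Y = 4 gives 1/5.
E[min(X, Y) | X + Y = 4] = (1/5) / (3/20) = 4/3.

4/3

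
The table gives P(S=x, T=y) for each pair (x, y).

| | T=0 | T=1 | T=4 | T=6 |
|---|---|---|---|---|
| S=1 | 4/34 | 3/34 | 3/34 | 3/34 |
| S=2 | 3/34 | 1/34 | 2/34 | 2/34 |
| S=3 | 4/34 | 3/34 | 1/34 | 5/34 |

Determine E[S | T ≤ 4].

P(T ≤ 4) = 12/17.
Summing S·P(S=x,T=y) over the conditioning event gives 23/17.
E[S | T ≤ 4] = (23/17) / (12/17) = 23/12.

23/12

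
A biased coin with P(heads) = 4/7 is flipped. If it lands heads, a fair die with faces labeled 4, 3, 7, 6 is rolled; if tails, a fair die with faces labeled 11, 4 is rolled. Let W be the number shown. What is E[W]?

85/14

E[W | heads] = (4+3+7+6)/4 = 5.
E[W | tails] = (11+4)/2 = 15/2.
By the law of total expectation,
E[W] = (4/7)·(5) + (3/7)·(15/2) = 85/14.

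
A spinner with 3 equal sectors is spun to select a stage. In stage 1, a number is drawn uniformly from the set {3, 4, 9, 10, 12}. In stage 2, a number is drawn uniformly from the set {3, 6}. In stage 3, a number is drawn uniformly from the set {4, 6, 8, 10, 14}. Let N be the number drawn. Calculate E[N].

41/6

E[N | stage 1] = (3+4+9+10+12)/5 = 38/5.
E[N | stage 2] = (3+6)/2 = 9/2.
E[N | stage 3] = (4+6+8+10+14)/5 = 42/5.
E[N] = (1/3)·(38/5) + (1/3)·(9/2) + (1/3)·(42/5) = 41/6.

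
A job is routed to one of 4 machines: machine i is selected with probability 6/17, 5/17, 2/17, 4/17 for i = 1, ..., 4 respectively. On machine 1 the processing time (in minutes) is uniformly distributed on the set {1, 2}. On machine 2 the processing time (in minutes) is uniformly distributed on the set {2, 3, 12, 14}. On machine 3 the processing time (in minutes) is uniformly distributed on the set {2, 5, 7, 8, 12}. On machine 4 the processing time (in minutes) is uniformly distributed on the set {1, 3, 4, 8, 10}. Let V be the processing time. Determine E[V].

E[V | machine 1] = (1+2)/2 = 3/2.
E[V | machine 2] = (2+3+12+14)/4 = 31/4.
E[V | machine 3] = (2+5+7+8+12)/5 = 34/5.
E[V | machine 4] = (1+3+4+8+10)/5 = 26/5.
E[V] = (6/17)·(3/2) + (5/17)·(31/4) + (2/17)·(34/5) + (4/17)·(26/5) = 1643/340.

1643/340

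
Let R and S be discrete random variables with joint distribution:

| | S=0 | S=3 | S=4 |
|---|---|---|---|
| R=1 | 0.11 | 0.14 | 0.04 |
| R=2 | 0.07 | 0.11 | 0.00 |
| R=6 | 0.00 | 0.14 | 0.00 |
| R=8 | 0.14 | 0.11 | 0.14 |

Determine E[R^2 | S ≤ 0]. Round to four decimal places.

29.2188

P(S ≤ 0) = 0.32.
Σ R^2·P over the event = 1·(0.11) + 4·(0.07) + 64·(0.14) = 9.35.
E[R^2 | S ≤ 0] = (9.35) / (0.32) = 29.2188.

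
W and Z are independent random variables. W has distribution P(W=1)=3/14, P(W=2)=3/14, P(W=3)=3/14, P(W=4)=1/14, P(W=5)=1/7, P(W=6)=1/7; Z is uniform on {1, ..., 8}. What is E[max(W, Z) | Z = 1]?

22/7

P(Z = 1) = 1/8.
Summing max(W,Z)·P(x,y) over outcomes with Z = 1 gives 11/28.
E[max(W, Z) | Z = 1] = (11/28) / (1/8) = 22/7.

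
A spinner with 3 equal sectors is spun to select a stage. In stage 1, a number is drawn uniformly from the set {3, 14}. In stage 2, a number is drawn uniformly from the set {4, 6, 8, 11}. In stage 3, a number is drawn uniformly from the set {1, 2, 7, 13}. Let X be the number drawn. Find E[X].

43/6

E[X | stage 1] = (3+14)/2 = 17/2.
E[X | stage 2] = (4+6+8+11)/4 = 29/4.
E[X | stage 3] = (1+2+7+13)/4 = 23/4.
E[X] = (1/3)·(17/2) + (1/3)·(29/4) + (1/3)·(23/4) = 43/6.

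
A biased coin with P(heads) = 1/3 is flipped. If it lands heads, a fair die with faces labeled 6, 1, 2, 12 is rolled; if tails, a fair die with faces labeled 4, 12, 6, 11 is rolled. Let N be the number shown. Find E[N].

E[N | heads] = (6+1+2+12)/4 = 21/4.
E[N | tails] = (4+12+6+11)/4 = 33/4.
E[N] = (1/3)·(21/4) + (2/3)·(33/4) = 29/4.

29/4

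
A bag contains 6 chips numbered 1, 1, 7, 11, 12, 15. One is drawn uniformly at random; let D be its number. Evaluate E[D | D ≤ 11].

P(D ≤ 11) = 2/3.
Σ over the event: 1·1/3 + 7·1/6 + 11·1/6 = 10/3.
E[D | D ≤ 11] = (10/3) / (2/3) = 5.

5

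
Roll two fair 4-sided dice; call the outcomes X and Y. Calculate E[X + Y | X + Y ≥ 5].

6

Outcomes with X + Y ≥ 5: (1,4), (2,3), (2,4), (3,2), (3,3), (3,4), (4,1), (4,2), (4,3), (4,4), each with probability 1/16.
E[X + Y | X + Y ≥ 5] = (5 + 5 + 6 + 5 + 6 + 7 + 5 + 6 + 7 + 8) / 10 = 6.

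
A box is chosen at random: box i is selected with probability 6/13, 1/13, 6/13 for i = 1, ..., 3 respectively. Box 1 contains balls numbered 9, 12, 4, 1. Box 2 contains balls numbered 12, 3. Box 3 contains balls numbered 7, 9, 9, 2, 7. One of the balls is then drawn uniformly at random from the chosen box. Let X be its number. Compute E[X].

873/130

E[X | box 1] = (9+12+4+1)/4 = 13/2.
E[X | box 2] = (12+3)/2 = 15/2.
E[X | box 3] = (7+9+9+2+7)/5 = 34/5.
By the law of total expectation,
E[X] = (6/13)·(13/2) + (1/13)·(15/2) + (6/13)·(34/5) = 873/130.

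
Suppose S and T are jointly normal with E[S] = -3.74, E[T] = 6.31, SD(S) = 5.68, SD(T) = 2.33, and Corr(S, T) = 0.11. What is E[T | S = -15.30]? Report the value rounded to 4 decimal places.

For a bivariate normal, E[T | S=x] = μ_T + ρ·(σ_T/σ_S)·(x − μ_S).
E[T | S=-15.30] = 6.31 + (0.11)·(2.33/5.68)·(-15.30 − (-3.74)) = 6.31 + (0.045123)·(-11.56) = 5.7884.

5.7884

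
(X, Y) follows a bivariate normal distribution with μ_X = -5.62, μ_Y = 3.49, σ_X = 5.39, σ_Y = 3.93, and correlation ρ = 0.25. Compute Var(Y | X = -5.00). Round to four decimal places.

The conditional variance in a bivariate normal is σ_Y²(1 − ρ²), independent of x.
Var(Y | X=-5.00) = (3.93)²·(1 − (0.25)²) = 15.4449·0.9375 = 14.4796.

14.4796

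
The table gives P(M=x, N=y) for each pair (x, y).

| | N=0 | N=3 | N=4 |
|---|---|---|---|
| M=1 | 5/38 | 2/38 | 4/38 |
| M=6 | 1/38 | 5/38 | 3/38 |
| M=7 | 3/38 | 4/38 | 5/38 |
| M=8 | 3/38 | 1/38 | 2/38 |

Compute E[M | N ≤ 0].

14/3

P(N ≤ 0) = 6/19.
Σ M·P over the event = 1·(5/38) + 6·(1/38) + 7·(3/38) + 8·(3/38) = 28/19.
E[M | N ≤ 0] = (28/19) / (6/19) = 14/3.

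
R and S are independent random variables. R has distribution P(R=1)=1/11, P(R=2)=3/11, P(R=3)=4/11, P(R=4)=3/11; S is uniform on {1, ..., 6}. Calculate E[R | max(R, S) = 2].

13/7

P(max(R, S) = 2) = 7/66.
Summing R·P(x,y) over outcomes with max(R, S) = 2 gives 13/66.
E[R | max(R, S) = 2] = (13/66) / (7/66) = 13/7.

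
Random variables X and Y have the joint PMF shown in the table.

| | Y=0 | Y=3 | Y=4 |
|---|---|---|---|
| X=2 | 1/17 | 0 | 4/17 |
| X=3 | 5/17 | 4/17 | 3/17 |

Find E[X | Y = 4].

17/7

P(Y = 4) = 7/17.
Σ X·P over the event = 2·(4/17) + 3·(3/17) = 1.
E[X | Y = 4] = (1) / (7/17) = 17/7.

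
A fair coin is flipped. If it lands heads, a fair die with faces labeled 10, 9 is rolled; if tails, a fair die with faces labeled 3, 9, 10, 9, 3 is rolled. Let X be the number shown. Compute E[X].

E[X | heads] = (10+9)/2 = 19/2.
E[X | tails] = (3+9+10+9+3)/5 = 34/5.
By the law of total expectation,
E[X] = (1/2)·(19/2) + (1/2)·(34/5) = 163/20.

163/20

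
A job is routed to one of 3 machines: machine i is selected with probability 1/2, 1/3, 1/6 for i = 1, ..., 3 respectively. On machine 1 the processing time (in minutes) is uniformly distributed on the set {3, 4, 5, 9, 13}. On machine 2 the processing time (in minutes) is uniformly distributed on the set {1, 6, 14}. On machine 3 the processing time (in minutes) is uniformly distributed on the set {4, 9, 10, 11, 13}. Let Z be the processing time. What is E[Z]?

73/10

E[Z | machine 1] = (3+4+5+9+13)/5 = 34/5.
E[Z | machine 2] = (1+6+14)/3 = 7.
E[Z | machine 3] = (4+9+10+11+13)/5 = 47/5.
By the law of total expectation,
E[Z] = (1/2)·(34/5) + (1/3)·(7) + (1/6)·(47/5) = 73/10.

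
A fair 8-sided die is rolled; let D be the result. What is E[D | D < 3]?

3/2

Given D < 3, D is equally likely to be any of {1, 2}.
E[D | D < 3] = (1 + 2) / 2 = 3/2.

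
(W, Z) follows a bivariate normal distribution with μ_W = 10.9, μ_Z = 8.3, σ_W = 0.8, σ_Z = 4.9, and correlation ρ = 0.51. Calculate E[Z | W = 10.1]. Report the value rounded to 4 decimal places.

The regression of Z on W has slope ρ·σ_Z/σ_W and passes through (μ_W, μ_Z).
E[Z | W=10.1] = 8.3 + (0.51)·(4.9/0.8)·(10.1 − (10.9)) = 8.3 + (3.1237)·(-0.8) = 5.8010.

5.8010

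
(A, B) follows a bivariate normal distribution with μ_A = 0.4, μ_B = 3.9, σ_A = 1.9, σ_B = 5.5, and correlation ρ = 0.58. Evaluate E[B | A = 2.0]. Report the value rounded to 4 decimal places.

6.5863

E[B | A=x] = μ_B + ρ(σ_B/σ_A)(x − μ_A) for jointly normal variables.
E[B | A=2.0] = 3.9 + (0.58)·(5.5/1.9)·(2.0 − (0.4)) = 3.9 + (1.67895)·(1.6) = 6.5863.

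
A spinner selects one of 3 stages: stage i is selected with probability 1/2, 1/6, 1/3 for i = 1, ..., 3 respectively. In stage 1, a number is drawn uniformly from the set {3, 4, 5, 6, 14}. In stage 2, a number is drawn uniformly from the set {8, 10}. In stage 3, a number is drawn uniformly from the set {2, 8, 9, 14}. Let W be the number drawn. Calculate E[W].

149/20

E[W | stage 1] = (3+4+5+6+14)/5 = 32/5.
E[W | stage 2] = (8+10)/2 = 9.
E[W | stage 3] = (2+8+9+14)/4 = 33/4.
E[W] = (1/2)·(32/5) + (1/6)·(9) + (1/3)·(33/4) = 149/20.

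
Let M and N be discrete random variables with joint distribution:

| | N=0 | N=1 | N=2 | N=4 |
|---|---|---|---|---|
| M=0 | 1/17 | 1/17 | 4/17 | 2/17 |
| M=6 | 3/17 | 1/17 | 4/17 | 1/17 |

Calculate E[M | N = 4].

2

P(N = 4) = 3/17.
Σ M·P over the event = 0·(2/17) + 6·(1/17) = 6/17.
E[M | N = 4] = (6/17) / (3/17) = 2.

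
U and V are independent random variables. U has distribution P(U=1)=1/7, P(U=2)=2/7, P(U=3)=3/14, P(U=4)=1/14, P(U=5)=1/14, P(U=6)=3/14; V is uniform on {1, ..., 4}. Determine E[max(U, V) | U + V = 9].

23/4

P(U + V = 9) = 1/14.
Summing max(U,V)·P(x,y) over outcomes with U + V = 9 gives 23/56.
E[max(U, V) | U + V = 9] = (23/56) / (1/14) = 23/4.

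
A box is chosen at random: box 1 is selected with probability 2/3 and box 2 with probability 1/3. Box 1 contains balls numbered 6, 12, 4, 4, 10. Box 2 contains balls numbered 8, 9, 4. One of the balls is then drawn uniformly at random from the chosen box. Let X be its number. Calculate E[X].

E[X | box 1] = (6+12+4+4+10)/5 = 36/5.
E[X | box 2] = (8+9+4)/3 = 7.
By the law of total expectation,
E[X] = (2/3)·(36/5) + (1/3)·(7) = 107/15.

107/15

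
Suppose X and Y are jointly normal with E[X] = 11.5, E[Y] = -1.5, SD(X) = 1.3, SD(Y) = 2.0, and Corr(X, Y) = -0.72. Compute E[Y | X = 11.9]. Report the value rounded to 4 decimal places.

The regression of Y on X has slope ρ·σ_Y/σ_X and passes through (μ_X, μ_Y).
E[Y | X=11.9] = -1.5 + (-0.72)·(2.0/1.3)·(11.9 − (11.5)) = -1.5 + (-1.1077)·(0.4) = -1.9431.

-1.9431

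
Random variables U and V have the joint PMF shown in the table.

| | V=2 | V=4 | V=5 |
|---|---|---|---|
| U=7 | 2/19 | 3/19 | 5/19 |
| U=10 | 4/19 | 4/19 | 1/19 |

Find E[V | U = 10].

P(U = 10) = 9/19.
Σ V·P over the event = 2·(4/19) + 4·(4/19) + 5·(1/19) = 29/19.
E[V | U = 10] = (29/19) / (9/19) = 29/9.

29/9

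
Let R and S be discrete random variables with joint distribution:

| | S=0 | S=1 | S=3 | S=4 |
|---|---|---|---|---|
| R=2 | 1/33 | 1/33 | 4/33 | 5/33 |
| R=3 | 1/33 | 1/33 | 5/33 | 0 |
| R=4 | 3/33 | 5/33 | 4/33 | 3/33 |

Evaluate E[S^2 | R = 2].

P(R = 2) = 1/3.
Σ S^2·P over the event = 0·(1/33) + 1·(1/33) + 9·(4/33) + 16·(5/33) = 39/11.
E[S^2 | R = 2] = (39/11) / (1/3) = 117/11.

117/11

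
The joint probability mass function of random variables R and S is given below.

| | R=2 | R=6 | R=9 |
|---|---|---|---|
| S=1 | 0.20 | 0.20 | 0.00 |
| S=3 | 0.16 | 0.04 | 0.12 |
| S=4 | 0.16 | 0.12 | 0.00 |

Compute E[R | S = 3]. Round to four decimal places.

5.1250

P(S = 3) = 0.32.
Σ R·P over the event = 2·(0.16) + 6·(0.04) + 9·(0.12) = 1.64.
E[R | S = 3] = (1.64) / (0.32) = 5.1250.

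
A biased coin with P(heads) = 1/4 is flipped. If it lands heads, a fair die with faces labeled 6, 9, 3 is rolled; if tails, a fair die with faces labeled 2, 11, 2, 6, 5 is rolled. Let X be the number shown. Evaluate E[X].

E[X | heads] = (6+9+3)/3 = 6.
E[X | tails] = (2+11+2+6+5)/5 = 26/5.
E[X] = (1/4)·(6) + (3/4)·(26/5) = 27/5.

27/5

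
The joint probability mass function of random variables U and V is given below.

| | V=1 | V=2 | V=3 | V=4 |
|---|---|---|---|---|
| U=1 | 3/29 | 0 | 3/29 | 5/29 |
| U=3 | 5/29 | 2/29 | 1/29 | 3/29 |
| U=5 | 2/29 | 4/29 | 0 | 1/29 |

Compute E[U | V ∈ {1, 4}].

47/19

P(V ∈ {1, 4}) = 19/29.
Σ U·P over the event = 1·(3/29) + 1·(5/29) + 3·(5/29) + 3·(3/29) + 5·(2/29) + 5·(1/29) = 47/29.
E[U | V ∈ {1, 4}] = (47/29) / (19/29) = 47/19.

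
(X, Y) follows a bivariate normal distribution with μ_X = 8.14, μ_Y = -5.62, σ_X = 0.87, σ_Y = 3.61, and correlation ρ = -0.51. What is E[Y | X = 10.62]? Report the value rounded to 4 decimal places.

The regression of Y on X has slope ρ·σ_Y/σ_X and passes through (μ_X, μ_Y).
E[Y | X=10.62] = -5.62 + (-0.51)·(3.61/0.87)·(10.62 − (8.14)) = -5.62 + (-2.1162)·(2.48) = -10.8682.

-10.8682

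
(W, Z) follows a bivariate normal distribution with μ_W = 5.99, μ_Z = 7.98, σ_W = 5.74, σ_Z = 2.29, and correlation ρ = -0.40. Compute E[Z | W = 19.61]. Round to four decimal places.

The regression of Z on W has slope ρ·σ_Z/σ_W and passes through (μ_W, μ_Z).
E[Z | W=19.61] = 7.98 + (-0.40)·(2.29/5.74)·(19.61 − (5.99)) = 7.98 + (-0.15958)·(13.62) = 5.8065.

5.8065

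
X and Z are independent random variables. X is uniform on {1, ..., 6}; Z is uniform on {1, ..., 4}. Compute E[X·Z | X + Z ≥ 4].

P(X + Z ≥ 4) = 7/8.
Summing XZ·P(x,y) over outcomes with X + Z ≥ 4 gives 205/24.
E[X·Z | X + Z ≥ 4] = (205/24) / (7/8) = 205/21.

205/21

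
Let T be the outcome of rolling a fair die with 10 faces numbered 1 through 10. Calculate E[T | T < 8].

4

Given T < 8, T is equally likely to be any of {1, 2, 3, 4, 5, 6, 7}.
E[T | T < 8] = (1 + 2 + 3 + 4 + 5 + 6 + 7) / 7 = 4.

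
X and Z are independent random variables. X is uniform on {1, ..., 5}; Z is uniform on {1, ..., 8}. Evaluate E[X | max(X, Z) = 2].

P(max(X, Z) = 2) = 3/40.
Summing X·P(x,y) over outcomes with max(X, Z) = 2 gives 1/8.
E[X | max(X, Z) = 2] = (1/8) / (3/40) = 5/3.

5/3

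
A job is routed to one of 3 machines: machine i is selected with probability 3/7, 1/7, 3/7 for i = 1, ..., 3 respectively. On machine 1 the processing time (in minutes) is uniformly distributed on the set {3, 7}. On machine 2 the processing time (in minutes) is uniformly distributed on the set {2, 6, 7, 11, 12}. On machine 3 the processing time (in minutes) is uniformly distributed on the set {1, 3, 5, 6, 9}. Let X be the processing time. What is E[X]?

37/7

E[X | machine 1] = (3+7)/2 = 5.
E[X | machine 2] = (2+6+7+11+12)/5 = 38/5.
E[X | machine 3] = (1+3+5+6+9)/5 = 24/5.
E[X] = (3/7)·(5) + (1/7)·(38/5) + (3/7)·(24/5) = 37/7.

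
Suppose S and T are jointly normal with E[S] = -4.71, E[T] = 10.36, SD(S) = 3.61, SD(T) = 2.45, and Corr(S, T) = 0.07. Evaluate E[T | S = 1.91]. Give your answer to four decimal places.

10.6745

For a bivariate normal, E[T | S=x] = μ_T + ρ·(σ_T/σ_S)·(x − μ_S).
E[T | S=1.91] = 10.36 + (0.07)·(2.45/3.61)·(1.91 − (-4.71)) = 10.36 + (0.047507)·(6.62) = 10.6745.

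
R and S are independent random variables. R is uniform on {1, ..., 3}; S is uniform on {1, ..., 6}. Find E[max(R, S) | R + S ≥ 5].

P(R + S ≥ 5) = 2/3.
Summing max(R,S)·P(x,y) over outcomes with R + S ≥ 5 gives 3.
E[max(R, S) | R + S ≥ 5] = (3) / (2/3) = 9/2.

9/2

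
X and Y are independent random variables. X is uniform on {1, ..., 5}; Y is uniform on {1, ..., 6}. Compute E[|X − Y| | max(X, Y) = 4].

12/7

Outcomes with max(X, Y) = 4: (1,4), (2,4), (3,4), (4,1), (4,2), (4,3), (4,4), each with probability 1/30.
E[|X − Y| | max(X, Y) = 4] = (3 + 2 + 1 + 3 + 2 + 1 + 0) / 7 = 12/7.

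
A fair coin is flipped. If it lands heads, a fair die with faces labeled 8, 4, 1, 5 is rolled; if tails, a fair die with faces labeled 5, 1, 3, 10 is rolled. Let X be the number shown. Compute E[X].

37/8

E[X | heads] = (8+4+1+5)/4 = 9/2.
E[X | tails] = (5+1+3+10)/4 = 19/4.
By the law of total expectation,
E[X] = (1/2)·(9/2) + (1/2)·(19/4) = 37/8.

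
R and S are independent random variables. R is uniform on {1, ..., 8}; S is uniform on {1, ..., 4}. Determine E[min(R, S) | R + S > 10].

Outcomes with R + S > 10: (7,4), (8,3), (8,4), each with probability 1/32.
E[min(R, S) | R + S > 10] = (4 + 3 + 4) / 3 = 11/3.

11/3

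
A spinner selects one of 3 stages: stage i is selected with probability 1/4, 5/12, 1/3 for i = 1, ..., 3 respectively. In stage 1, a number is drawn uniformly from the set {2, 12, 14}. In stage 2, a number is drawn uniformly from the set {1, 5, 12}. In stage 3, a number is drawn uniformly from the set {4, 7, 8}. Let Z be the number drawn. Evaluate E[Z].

125/18

E[Z | stage 1] = (2+12+14)/3 = 28/3.
E[Z | stage 2] = (1+5+12)/3 = 6.
E[Z | stage 3] = (4+7+8)/3 = 19/3.
E[Z] = (1/4)·(28/3) + (5/12)·(6) + (1/3)·(19/3) = 125/18.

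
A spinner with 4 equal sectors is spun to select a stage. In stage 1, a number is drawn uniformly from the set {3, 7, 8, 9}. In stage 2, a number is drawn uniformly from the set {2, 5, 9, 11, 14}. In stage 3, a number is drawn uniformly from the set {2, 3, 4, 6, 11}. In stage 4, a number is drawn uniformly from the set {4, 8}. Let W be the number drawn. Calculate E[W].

523/80

E[W | stage 1] = (3+7+8+9)/4 = 27/4.
E[W | stage 2] = (2+5+9+11+14)/5 = 41/5.
E[W | stage 3] = (2+3+4+6+11)/5 = 26/5.
E[W | stage 4] = (4+8)/2 = 6.
By the law of total expectation,
E[W] = (1/4)·(27/4) + (1/4)·(41/5) + (1/4)·(26/5) + (1/4)·(6) = 523/80.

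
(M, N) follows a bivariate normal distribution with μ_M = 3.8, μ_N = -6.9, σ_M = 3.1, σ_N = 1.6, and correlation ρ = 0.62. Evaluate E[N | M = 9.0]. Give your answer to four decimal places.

The regression of N on M has slope ρ·σ_N/σ_M and passes through (μ_M, μ_N).
E[N | M=9.0] = -6.9 + (0.62)·(1.6/3.1)·(9.0 − (3.8)) = -6.9 + (0.32)·(5.2) = -5.2360.

-5.2360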